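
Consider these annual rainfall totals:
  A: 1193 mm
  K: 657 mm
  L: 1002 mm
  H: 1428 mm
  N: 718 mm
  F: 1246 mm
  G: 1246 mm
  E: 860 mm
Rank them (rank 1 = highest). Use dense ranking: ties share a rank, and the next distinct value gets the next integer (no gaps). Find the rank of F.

Sorted (descending): 1428, 1246, 1246, 1193, 1002, 860, 718, 657
The 2 values of 1246 share dense rank 2.
Remaining distinct values take the next consecutive integers.
F has value 1246 mm → rank 2.

2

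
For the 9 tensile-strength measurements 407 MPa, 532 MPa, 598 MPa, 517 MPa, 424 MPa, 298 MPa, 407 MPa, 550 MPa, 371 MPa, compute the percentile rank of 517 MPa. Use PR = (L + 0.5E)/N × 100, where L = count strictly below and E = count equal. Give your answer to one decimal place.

N = 9.
Strictly below 517: 5. Equal to 517: 1.
PR = (5 + 0.5·1)/9 × 100 = 61.1

61.1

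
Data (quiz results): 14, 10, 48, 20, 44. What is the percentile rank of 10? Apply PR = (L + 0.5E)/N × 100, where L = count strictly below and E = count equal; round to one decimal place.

N = 5.
Strictly below 10: 0. Equal to 10: 1.
PR = (0 + 0.5·1)/5 × 100 = 10.0

10.0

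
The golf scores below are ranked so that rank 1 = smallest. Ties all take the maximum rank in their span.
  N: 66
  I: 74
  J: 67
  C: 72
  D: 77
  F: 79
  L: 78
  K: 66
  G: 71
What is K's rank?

2

Sorted (ascending): 66, 66, 67, 71, 72, 74, 77, 78, 79
The 2 values of 66 occupy positions 1–2 → each gets rank 2.
K has value 66 → rank 2.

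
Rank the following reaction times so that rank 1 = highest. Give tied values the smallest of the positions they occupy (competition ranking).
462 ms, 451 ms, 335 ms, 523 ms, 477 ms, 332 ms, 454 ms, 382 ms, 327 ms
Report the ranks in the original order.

3, 5, 7, 1, 2, 8, 4, 6, 9

Sorted (descending): 523, 477, 462, 454, 451, 382, 335, 332, 327
No ties — each value takes its position as its rank.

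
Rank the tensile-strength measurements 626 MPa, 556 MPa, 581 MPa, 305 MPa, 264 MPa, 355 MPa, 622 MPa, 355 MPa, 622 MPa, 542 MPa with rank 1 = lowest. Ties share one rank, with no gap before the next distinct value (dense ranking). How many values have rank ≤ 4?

5

Sorted (ascending): 264, 305, 355, 355, 542, 556, 581, 622, 622, 626
The 2 values of 355 share dense rank 3.
The 2 values of 622 share dense rank 7.
Remaining distinct values take the next consecutive integers.
Ranks ≤ 4: {1, 2, 3, 3, 4} → 5 values.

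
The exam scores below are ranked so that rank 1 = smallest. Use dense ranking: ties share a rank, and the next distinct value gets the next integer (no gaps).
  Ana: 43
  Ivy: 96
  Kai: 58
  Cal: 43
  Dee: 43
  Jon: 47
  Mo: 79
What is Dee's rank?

Sorted (ascending): 43, 43, 43, 47, 58, 79, 96
The 3 values of 43 share dense rank 1.
Remaining distinct values take the next consecutive integers.
Dee has value 43 → rank 1.

1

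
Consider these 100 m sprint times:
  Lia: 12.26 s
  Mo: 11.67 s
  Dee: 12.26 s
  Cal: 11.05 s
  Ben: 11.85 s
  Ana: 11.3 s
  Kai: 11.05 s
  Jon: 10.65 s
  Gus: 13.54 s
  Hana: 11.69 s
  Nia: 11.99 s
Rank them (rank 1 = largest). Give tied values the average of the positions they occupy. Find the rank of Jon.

Sorted (descending): 13.54, 12.26, 12.26, 11.99, 11.85, 11.69, 11.67, 11.3, 11.05, 11.05, 10.65
The 2 values of 12.26 occupy positions 2–3 → average rank (2+3)/2 = 2.5.
The 2 values of 11.05 occupy positions 9–10 → average rank (9+10)/2 = 9.5.
Jon has value 10.65 s → rank 11.

11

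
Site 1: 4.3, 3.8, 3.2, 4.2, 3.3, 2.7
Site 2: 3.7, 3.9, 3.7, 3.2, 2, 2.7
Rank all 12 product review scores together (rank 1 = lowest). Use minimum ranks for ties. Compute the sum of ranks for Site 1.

44

Sorted (ascending): 2, 2.7, 2.7, 3.2, 3.2, 3.3, 3.7, 3.7, 3.8, 3.9, 4.2, 4.3
The 2 values of 2.7 occupy positions 2–3 → each gets rank 2.
The 2 values of 3.2 occupy positions 4–5 → each gets rank 4.
The 2 values of 3.7 occupy positions 7–8 → each gets rank 7.
Site 1 values → pooled ranks: 4.3→12, 3.8→9, 3.2→4, 4.2→11, 3.3→6, 2.7→2
Rank sum = 12 + 9 + 4 + 11 + 6 + 2 = 44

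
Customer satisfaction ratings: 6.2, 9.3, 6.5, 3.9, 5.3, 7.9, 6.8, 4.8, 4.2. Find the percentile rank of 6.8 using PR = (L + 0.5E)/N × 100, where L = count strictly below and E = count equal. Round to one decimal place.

N = 9.
Strictly below 6.8: 6. Equal to 6.8: 1.
PR = (6 + 0.5·1)/9 × 100 = 72.2

72.2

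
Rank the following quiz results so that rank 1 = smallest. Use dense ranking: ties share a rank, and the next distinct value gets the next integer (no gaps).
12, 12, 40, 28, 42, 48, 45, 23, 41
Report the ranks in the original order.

Sorted (ascending): 12, 12, 23, 28, 40, 41, 42, 45, 48
The 2 values of 12 share dense rank 1.
Remaining distinct values take the next consecutive integers.

1, 1, 4, 3, 6, 8, 7, 2, 5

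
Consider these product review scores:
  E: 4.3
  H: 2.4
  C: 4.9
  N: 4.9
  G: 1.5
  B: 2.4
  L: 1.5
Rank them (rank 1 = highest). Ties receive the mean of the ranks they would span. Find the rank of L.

Sorted (descending): 4.9, 4.9, 4.3, 2.4, 2.4, 1.5, 1.5
The 2 values of 4.9 occupy positions 1–2 → average rank (1+2)/2 = 1.5.
The 2 values of 2.4 occupy positions 4–5 → average rank (4+5)/2 = 4.5.
The 2 values of 1.5 occupy positions 6–7 → average rank (6+7)/2 = 6.5.
L has value 1.5 → rank 6.5.

6.5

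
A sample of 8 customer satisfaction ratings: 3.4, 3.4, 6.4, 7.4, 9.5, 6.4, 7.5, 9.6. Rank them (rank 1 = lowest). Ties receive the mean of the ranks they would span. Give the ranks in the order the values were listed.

1.5, 1.5, 3.5, 5, 7, 3.5, 6, 8

Sorted (ascending): 3.4, 3.4, 6.4, 6.4, 7.4, 7.5, 9.5, 9.6
The 2 values of 3.4 occupy positions 1–2 → average rank (1+2)/2 = 1.5.
The 2 values of 6.4 occupy positions 3–4 → average rank (3+4)/2 = 3.5.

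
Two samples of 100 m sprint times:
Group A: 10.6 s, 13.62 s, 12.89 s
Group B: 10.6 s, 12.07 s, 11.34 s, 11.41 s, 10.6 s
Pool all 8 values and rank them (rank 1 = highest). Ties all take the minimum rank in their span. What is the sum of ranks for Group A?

9

Sorted (descending): 13.62, 12.89, 12.07, 11.41, 11.34, 10.6, 10.6, 10.6
The 3 values of 10.6 occupy positions 6–8 → each gets rank 6.
Group A values → pooled ranks: 10.6→6, 13.62→1, 12.89→2
Rank sum = 6 + 1 + 2 = 9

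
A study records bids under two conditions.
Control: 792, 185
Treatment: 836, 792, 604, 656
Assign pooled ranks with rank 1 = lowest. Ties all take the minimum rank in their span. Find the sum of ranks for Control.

5

Sorted (ascending): 185, 604, 656, 792, 792, 836
The 2 values of 792 occupy positions 4–5 → each gets rank 4.
Control values → pooled ranks: 792→4, 185→1
Rank sum = 4 + 1 = 5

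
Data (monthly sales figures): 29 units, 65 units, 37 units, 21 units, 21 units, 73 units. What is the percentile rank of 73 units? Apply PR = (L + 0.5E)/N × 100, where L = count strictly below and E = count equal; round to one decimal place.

91.7

N = 6.
Strictly below 73: 5. Equal to 73: 1.
PR = (5 + 0.5·1)/6 × 100 = 91.7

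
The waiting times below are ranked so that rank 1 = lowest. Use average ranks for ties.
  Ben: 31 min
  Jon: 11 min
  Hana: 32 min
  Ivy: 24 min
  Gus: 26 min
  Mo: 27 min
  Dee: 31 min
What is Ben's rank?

Sorted (ascending): 11, 24, 26, 27, 31, 31, 32
The 2 values of 31 occupy positions 5–6 → average rank (5+6)/2 = 5.5.
Ben has value 31 min → rank 5.5.

5.5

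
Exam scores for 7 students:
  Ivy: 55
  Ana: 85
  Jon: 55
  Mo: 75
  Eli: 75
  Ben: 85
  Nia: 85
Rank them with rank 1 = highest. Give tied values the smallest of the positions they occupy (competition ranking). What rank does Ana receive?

Sorted (descending): 85, 85, 85, 75, 75, 55, 55
The 3 values of 85 occupy positions 1–3 → each gets rank 1.
The 2 values of 75 occupy positions 4–5 → each gets rank 4.
The 2 values of 55 occupy positions 6–7 → each gets rank 6.
Ana has value 85 → rank 1.

1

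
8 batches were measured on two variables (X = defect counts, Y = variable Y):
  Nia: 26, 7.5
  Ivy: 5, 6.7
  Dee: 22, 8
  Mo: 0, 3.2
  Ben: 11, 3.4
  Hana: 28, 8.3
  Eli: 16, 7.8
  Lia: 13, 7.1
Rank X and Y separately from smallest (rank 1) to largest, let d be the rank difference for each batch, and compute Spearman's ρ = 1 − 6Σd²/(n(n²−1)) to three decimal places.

0.905

Ranks of variable 1: 7, 2, 6, 1, 3, 8, 5, 4
Ranks of variable 2: 5, 3, 7, 1, 2, 8, 6, 4
d = r₁ − r₂: 2, -1, -1, 0, 1, 0, -1, 0
d²: 4, 1, 1, 0, 1, 0, 1, 0; Σd² = 8
ρ = 1 − 6·8/(8·63) = 1 − 48/504 = 0.905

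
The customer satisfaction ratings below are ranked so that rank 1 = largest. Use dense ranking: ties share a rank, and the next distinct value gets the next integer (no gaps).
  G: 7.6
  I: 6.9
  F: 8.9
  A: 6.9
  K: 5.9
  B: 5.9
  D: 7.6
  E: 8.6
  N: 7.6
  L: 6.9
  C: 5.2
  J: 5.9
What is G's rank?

Sorted (descending): 8.9, 8.6, 7.6, 7.6, 7.6, 6.9, 6.9, 6.9, 5.9, 5.9, 5.9, 5.2
The 3 values of 7.6 share dense rank 3.
The 3 values of 6.9 share dense rank 4.
The 3 values of 5.9 share dense rank 5.
Remaining distinct values take the next consecutive integers.
G has value 7.6 → rank 3.

3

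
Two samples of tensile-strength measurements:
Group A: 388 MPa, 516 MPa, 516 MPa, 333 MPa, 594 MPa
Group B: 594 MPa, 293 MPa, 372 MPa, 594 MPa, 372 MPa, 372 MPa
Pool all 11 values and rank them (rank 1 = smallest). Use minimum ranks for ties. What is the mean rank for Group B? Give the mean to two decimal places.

4.67

Sorted (ascending): 293, 333, 372, 372, 372, 388, 516, 516, 594, 594, 594
The 3 values of 372 occupy positions 3–5 → each gets rank 3.
The 2 values of 516 occupy positions 7–8 → each gets rank 7.
The 3 values of 594 occupy positions 9–11 → each gets rank 9.
Group B values → pooled ranks: 594→9, 293→1, 372→3, 594→9, 372→3, 372→3
Mean rank = (9 + 1 + 3 + 9 + 3 + 3) / 6 = 4.67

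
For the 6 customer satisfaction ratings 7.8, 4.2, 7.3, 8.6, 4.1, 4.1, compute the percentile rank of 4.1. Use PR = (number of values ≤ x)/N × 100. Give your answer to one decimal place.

33.3

N = 6.
Strictly below 4.1: 0. Equal to 4.1: 2.
PR = 2/6 × 100 = 33.3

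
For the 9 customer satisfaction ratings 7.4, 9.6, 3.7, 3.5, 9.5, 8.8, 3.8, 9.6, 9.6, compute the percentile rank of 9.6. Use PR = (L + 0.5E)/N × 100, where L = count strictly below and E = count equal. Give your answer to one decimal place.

N = 9.
Strictly below 9.6: 6. Equal to 9.6: 3.
PR = (6 + 0.5·3)/9 × 100 = 83.3

83.3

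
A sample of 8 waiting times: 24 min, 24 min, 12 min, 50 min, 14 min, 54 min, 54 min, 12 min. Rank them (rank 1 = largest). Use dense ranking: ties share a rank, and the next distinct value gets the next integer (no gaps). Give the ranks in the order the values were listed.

Sorted (descending): 54, 54, 50, 24, 24, 14, 12, 12
The 2 values of 54 share dense rank 1.
The 2 values of 24 share dense rank 3.
The 2 values of 12 share dense rank 5.
Remaining distinct values take the next consecutive integers.

3, 3, 5, 2, 4, 1, 1, 5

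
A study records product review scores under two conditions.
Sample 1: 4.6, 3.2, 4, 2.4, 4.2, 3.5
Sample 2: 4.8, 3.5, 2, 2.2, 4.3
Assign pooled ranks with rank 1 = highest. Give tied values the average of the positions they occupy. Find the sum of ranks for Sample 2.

31.5

Sorted (descending): 4.8, 4.6, 4.3, 4.2, 4, 3.5, 3.5, 3.2, 2.4, 2.2, 2
The 2 values of 3.5 occupy positions 6–7 → average rank (6+7)/2 = 6.5.
Sample 2 values → pooled ranks: 4.8→1, 3.5→6.5, 2→11, 2.2→10, 4.3→3
Rank sum = 1 + 6.5 + 11 + 10 + 3 = 31.5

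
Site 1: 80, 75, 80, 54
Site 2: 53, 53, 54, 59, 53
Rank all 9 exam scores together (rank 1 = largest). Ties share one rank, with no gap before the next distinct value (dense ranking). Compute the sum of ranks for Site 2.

22

Sorted (descending): 80, 80, 75, 59, 54, 54, 53, 53, 53
The 2 values of 80 share dense rank 1.
The 2 values of 54 share dense rank 4.
The 3 values of 53 share dense rank 5.
Remaining distinct values take the next consecutive integers.
Site 2 values → pooled ranks: 53→5, 53→5, 54→4, 59→3, 53→5
Rank sum = 5 + 5 + 4 + 3 + 5 = 22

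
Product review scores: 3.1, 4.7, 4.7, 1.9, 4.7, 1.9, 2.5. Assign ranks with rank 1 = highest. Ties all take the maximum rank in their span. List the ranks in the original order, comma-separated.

4, 3, 3, 7, 3, 7, 5

Sorted (descending): 4.7, 4.7, 4.7, 3.1, 2.5, 1.9, 1.9
The 3 values of 4.7 occupy positions 1–3 → each gets rank 3.
The 2 values of 1.9 occupy positions 6–7 → each gets rank 7.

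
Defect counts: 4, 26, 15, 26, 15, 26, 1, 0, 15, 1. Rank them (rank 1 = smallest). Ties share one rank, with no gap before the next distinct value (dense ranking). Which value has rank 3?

Sorted (ascending): 0, 1, 1, 4, 15, 15, 15, 26, 26, 26
The 2 values of 1 share dense rank 2.
The 3 values of 15 share dense rank 4.
The 3 values of 26 share dense rank 5.
Remaining distinct values take the next consecutive integers.
Rank 3 → value 4.

4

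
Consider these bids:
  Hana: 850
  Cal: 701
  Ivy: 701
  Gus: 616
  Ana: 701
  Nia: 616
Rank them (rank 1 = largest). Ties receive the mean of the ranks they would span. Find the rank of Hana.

Sorted (descending): 850, 701, 701, 701, 616, 616
The 3 values of 701 occupy positions 2–4 → average rank 3.
The 2 values of 616 occupy positions 5–6 → average rank (5+6)/2 = 5.5.
Hana has value 850 → rank 1.

1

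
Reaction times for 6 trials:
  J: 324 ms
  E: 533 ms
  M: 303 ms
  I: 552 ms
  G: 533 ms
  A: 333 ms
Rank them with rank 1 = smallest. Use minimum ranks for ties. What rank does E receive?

4

Sorted (ascending): 303, 324, 333, 533, 533, 552
The 2 values of 533 occupy positions 4–5 → each gets rank 4.
E has value 533 ms → rank 4.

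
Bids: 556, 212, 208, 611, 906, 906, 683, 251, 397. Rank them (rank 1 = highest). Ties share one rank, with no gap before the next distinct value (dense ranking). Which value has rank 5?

397

Sorted (descending): 906, 906, 683, 611, 556, 397, 251, 212, 208
The 2 values of 906 share dense rank 1.
Remaining distinct values take the next consecutive integers.
Rank 5 → value 397.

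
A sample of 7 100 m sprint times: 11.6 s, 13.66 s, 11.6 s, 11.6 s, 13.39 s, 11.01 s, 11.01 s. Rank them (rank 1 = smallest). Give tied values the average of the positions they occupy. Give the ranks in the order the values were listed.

4, 7, 4, 4, 6, 1.5, 1.5

Sorted (ascending): 11.01, 11.01, 11.6, 11.6, 11.6, 13.39, 13.66
The 2 values of 11.01 occupy positions 1–2 → average rank (1+2)/2 = 1.5.
The 3 values of 11.6 occupy positions 3–5 → average rank 4.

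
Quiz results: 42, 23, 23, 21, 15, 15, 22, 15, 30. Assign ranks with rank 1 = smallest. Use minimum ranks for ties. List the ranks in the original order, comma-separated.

Sorted (ascending): 15, 15, 15, 21, 22, 23, 23, 30, 42
The 3 values of 15 occupy positions 1–3 → each gets rank 1.
The 2 values of 23 occupy positions 6–7 → each gets rank 6.

9, 6, 6, 4, 1, 1, 5, 1, 8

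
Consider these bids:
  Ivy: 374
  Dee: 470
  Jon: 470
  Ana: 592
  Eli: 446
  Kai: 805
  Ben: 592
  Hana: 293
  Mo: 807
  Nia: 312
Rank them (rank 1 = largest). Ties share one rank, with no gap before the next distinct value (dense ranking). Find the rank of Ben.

3

Sorted (descending): 807, 805, 592, 592, 470, 470, 446, 374, 312, 293
The 2 values of 592 share dense rank 3.
The 2 values of 470 share dense rank 4.
Remaining distinct values take the next consecutive integers.
Ben has value 592 → rank 3.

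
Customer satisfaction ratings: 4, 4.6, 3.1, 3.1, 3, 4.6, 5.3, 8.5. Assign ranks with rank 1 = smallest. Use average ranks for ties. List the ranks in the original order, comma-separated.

4, 5.5, 2.5, 2.5, 1, 5.5, 7, 8

Sorted (ascending): 3, 3.1, 3.1, 4, 4.6, 4.6, 5.3, 8.5
The 2 values of 3.1 occupy positions 2–3 → average rank (2+3)/2 = 2.5.
The 2 values of 4.6 occupy positions 5–6 → average rank (5+6)/2 = 5.5.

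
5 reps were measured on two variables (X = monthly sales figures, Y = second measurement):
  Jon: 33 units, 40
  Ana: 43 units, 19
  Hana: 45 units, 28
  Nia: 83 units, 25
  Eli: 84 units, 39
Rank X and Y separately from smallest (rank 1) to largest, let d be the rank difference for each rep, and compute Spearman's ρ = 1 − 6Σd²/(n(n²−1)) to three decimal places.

Ranks of variable 1: 1, 2, 3, 4, 5
Ranks of variable 2: 5, 1, 3, 2, 4
d = r₁ − r₂: -4, 1, 0, 2, 1
d²: 16, 1, 0, 4, 1; Σd² = 22
ρ = 1 − 6·22/(5·24) = 1 − 132/120 = -0.100

-0.100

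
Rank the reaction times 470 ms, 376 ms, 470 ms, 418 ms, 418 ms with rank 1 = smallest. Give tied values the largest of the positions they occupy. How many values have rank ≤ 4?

3

Sorted (ascending): 376, 418, 418, 470, 470
The 2 values of 418 occupy positions 2–3 → each gets rank 3.
The 2 values of 470 occupy positions 4–5 → each gets rank 5.
Ranks ≤ 4: {1, 3, 3} → 3 values.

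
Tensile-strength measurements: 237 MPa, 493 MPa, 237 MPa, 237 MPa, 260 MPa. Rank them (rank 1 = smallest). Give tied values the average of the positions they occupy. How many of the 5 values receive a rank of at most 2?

Sorted (ascending): 237, 237, 237, 260, 493
The 3 values of 237 occupy positions 1–3 → average rank 2.
Ranks ≤ 2: {2, 2, 2} → 3 values.

3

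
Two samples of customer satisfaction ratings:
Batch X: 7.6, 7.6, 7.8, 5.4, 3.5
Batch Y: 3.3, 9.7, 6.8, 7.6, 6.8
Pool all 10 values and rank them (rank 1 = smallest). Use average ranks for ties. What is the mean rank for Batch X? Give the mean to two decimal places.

5.60

Sorted (ascending): 3.3, 3.5, 5.4, 6.8, 6.8, 7.6, 7.6, 7.6, 7.8, 9.7
The 2 values of 6.8 occupy positions 4–5 → average rank (4+5)/2 = 4.5.
The 3 values of 7.6 occupy positions 6–8 → average rank 7.
Batch X values → pooled ranks: 7.6→7, 7.6→7, 7.8→9, 5.4→3, 3.5→2
Mean rank = (7 + 7 + 9 + 3 + 2) / 5 = 5.60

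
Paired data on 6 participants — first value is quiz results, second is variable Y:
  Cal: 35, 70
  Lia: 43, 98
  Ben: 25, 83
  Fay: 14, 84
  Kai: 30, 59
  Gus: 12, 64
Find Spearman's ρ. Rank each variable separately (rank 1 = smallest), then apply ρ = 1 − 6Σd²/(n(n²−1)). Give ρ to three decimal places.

0.314

Ranks of variable 1: 5, 6, 3, 2, 4, 1
Ranks of variable 2: 3, 6, 4, 5, 1, 2
d = r₁ − r₂: 2, 0, -1, -3, 3, -1
d²: 4, 0, 1, 9, 9, 1; Σd² = 24
ρ = 1 − 6·24/(6·35) = 1 − 144/210 = 0.314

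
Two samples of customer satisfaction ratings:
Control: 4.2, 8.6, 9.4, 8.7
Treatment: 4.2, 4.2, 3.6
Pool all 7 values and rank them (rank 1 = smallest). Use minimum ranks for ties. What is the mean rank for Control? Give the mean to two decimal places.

Sorted (ascending): 3.6, 4.2, 4.2, 4.2, 8.6, 8.7, 9.4
The 3 values of 4.2 occupy positions 2–4 → each gets rank 2.
Control values → pooled ranks: 4.2→2, 8.6→5, 9.4→7, 8.7→6
Mean rank = (2 + 5 + 7 + 6) / 4 = 5.00

5.00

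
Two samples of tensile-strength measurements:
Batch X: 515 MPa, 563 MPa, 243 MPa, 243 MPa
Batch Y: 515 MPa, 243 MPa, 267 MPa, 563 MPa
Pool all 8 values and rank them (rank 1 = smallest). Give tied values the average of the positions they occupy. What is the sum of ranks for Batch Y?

19

Sorted (ascending): 243, 243, 243, 267, 515, 515, 563, 563
The 3 values of 243 occupy positions 1–3 → average rank 2.
The 2 values of 515 occupy positions 5–6 → average rank (5+6)/2 = 5.5.
The 2 values of 563 occupy positions 7–8 → average rank (7+8)/2 = 7.5.
Batch Y values → pooled ranks: 515→5.5, 243→2, 267→4, 563→7.5
Rank sum = 5.5 + 2 + 4 + 7.5 = 19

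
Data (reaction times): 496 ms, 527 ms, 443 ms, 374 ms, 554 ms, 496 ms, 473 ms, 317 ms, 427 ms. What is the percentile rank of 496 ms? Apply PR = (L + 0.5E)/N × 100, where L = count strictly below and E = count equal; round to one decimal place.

N = 9.
Strictly below 496: 5. Equal to 496: 2.
PR = (5 + 0.5·2)/9 × 100 = 66.7

66.7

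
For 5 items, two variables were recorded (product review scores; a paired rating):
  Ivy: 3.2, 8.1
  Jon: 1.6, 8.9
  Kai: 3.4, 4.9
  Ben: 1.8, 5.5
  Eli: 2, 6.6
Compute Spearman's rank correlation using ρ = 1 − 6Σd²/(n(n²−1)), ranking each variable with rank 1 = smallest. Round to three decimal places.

Ranks of variable 1: 4, 1, 5, 2, 3
Ranks of variable 2: 4, 5, 1, 2, 3
d = r₁ − r₂: 0, -4, 4, 0, 0
d²: 0, 16, 16, 0, 0; Σd² = 32
ρ = 1 − 6·32/(5·24) = 1 − 192/120 = -0.600

-0.600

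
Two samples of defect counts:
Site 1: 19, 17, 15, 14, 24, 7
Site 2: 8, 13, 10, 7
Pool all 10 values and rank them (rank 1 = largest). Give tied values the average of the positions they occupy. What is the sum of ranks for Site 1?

24.5

Sorted (descending): 24, 19, 17, 15, 14, 13, 10, 8, 7, 7
The 2 values of 7 occupy positions 9–10 → average rank (9+10)/2 = 9.5.
Site 1 values → pooled ranks: 19→2, 17→3, 15→4, 14→5, 24→1, 7→9.5
Rank sum = 2 + 3 + 4 + 5 + 1 + 9.5 = 24.5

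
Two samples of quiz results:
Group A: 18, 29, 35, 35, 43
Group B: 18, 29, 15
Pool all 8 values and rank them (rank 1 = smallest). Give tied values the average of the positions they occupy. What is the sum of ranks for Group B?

8

Sorted (ascending): 15, 18, 18, 29, 29, 35, 35, 43
The 2 values of 18 occupy positions 2–3 → average rank (2+3)/2 = 2.5.
The 2 values of 29 occupy positions 4–5 → average rank (4+5)/2 = 4.5.
The 2 values of 35 occupy positions 6–7 → average rank (6+7)/2 = 6.5.
Group B values → pooled ranks: 18→2.5, 29→4.5, 15→1
Rank sum = 2.5 + 4.5 + 1 = 8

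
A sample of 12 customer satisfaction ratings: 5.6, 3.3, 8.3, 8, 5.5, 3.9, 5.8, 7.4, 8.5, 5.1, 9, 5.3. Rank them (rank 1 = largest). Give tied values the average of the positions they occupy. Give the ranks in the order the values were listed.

Sorted (descending): 9, 8.5, 8.3, 8, 7.4, 5.8, 5.6, 5.5, 5.3, 5.1, 3.9, 3.3
No ties — each value takes its position as its rank.

7, 12, 3, 4, 8, 11, 6, 5, 2, 10, 1, 9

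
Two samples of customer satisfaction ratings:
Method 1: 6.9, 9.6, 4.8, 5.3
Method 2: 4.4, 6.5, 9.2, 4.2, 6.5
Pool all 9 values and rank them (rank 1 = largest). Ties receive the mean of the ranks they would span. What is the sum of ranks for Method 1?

Sorted (descending): 9.6, 9.2, 6.9, 6.5, 6.5, 5.3, 4.8, 4.4, 4.2
The 2 values of 6.5 occupy positions 4–5 → average rank (4+5)/2 = 4.5.
Method 1 values → pooled ranks: 6.9→3, 9.6→1, 4.8→7, 5.3→6
Rank sum = 3 + 1 + 7 + 6 = 17

17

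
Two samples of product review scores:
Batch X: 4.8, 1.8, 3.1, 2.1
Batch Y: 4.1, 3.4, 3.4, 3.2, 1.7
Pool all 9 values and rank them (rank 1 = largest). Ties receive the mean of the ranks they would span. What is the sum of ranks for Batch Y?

23

Sorted (descending): 4.8, 4.1, 3.4, 3.4, 3.2, 3.1, 2.1, 1.8, 1.7
The 2 values of 3.4 occupy positions 3–4 → average rank (3+4)/2 = 3.5.
Batch Y values → pooled ranks: 4.1→2, 3.4→3.5, 3.4→3.5, 3.2→5, 1.7→9
Rank sum = 2 + 3.5 + 3.5 + 5 + 9 = 23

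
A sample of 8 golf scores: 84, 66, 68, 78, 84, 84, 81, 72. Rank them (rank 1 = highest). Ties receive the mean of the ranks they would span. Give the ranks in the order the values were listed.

2, 8, 7, 5, 2, 2, 4, 6

Sorted (descending): 84, 84, 84, 81, 78, 72, 68, 66
The 3 values of 84 occupy positions 1–3 → average rank 2.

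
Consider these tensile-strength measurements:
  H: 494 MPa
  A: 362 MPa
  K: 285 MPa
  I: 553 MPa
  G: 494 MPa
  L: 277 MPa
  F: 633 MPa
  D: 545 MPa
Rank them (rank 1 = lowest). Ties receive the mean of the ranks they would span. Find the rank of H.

Sorted (ascending): 277, 285, 362, 494, 494, 545, 553, 633
The 2 values of 494 occupy positions 4–5 → average rank (4+5)/2 = 4.5.
H has value 494 MPa → rank 4.5.

4.5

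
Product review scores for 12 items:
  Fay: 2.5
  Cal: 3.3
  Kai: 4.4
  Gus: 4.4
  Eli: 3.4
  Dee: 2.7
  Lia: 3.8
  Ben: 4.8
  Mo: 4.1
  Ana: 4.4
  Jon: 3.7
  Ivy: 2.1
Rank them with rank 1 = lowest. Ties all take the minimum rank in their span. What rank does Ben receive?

12

Sorted (ascending): 2.1, 2.5, 2.7, 3.3, 3.4, 3.7, 3.8, 4.1, 4.4, 4.4, 4.4, 4.8
The 3 values of 4.4 occupy positions 9–11 → each gets rank 9.
Ben has value 4.8 → rank 12.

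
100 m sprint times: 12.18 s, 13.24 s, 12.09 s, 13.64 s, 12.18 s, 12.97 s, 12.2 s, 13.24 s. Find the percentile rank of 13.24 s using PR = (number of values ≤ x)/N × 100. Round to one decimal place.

87.5

N = 8.
Strictly below 13.24: 5. Equal to 13.24: 2.
PR = 7/8 × 100 = 87.5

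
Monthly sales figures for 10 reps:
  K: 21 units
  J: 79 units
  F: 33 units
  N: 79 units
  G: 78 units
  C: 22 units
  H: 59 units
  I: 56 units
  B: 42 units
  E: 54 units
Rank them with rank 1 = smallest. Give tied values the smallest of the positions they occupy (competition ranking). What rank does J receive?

Sorted (ascending): 21, 22, 33, 42, 54, 56, 59, 78, 79, 79
The 2 values of 79 occupy positions 9–10 → each gets rank 9.
J has value 79 units → rank 9.

9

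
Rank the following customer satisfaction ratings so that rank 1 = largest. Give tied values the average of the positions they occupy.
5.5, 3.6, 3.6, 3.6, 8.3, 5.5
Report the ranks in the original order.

2.5, 5, 5, 5, 1, 2.5

Sorted (descending): 8.3, 5.5, 5.5, 3.6, 3.6, 3.6
The 2 values of 5.5 occupy positions 2–3 → average rank (2+3)/2 = 2.5.
The 3 values of 3.6 occupy positions 4–6 → average rank 5.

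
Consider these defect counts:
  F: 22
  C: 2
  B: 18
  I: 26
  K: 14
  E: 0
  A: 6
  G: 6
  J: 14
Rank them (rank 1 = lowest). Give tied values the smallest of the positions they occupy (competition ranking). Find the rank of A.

Sorted (ascending): 0, 2, 6, 6, 14, 14, 18, 22, 26
The 2 values of 6 occupy positions 3–4 → each gets rank 3.
The 2 values of 14 occupy positions 5–6 → each gets rank 5.
A has value 6 → rank 3.

3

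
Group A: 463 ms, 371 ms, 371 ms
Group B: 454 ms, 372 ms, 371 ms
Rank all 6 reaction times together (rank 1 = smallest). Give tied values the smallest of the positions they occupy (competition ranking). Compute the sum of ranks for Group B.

Sorted (ascending): 371, 371, 371, 372, 454, 463
The 3 values of 371 occupy positions 1–3 → each gets rank 1.
Group B values → pooled ranks: 454→5, 372→4, 371→1
Rank sum = 5 + 4 + 1 = 10

10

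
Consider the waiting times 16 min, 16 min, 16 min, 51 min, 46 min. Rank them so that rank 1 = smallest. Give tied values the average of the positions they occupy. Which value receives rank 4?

Sorted (ascending): 16, 16, 16, 46, 51
The 3 values of 16 occupy positions 1–3 → average rank 2.
Rank 4 → value 46.

46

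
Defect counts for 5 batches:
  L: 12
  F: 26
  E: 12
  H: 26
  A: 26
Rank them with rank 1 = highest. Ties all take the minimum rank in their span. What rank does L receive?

Sorted (descending): 26, 26, 26, 12, 12
The 3 values of 26 occupy positions 1–3 → each gets rank 1.
The 2 values of 12 occupy positions 4–5 → each gets rank 4.
L has value 12 → rank 4.

4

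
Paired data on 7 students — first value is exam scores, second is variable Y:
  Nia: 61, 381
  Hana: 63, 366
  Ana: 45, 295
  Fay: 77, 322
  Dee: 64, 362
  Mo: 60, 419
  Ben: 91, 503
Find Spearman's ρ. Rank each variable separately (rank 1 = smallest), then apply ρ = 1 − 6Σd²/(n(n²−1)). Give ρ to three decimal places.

Ranks of variable 1: 3, 4, 1, 6, 5, 2, 7
Ranks of variable 2: 5, 4, 1, 2, 3, 6, 7
d = r₁ − r₂: -2, 0, 0, 4, 2, -4, 0
d²: 4, 0, 0, 16, 4, 16, 0; Σd² = 40
ρ = 1 − 6·40/(7·48) = 1 − 240/336 = 0.286

0.286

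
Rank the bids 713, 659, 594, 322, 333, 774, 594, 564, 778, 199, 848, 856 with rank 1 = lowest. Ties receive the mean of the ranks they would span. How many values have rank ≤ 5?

4

Sorted (ascending): 199, 322, 333, 564, 594, 594, 659, 713, 774, 778, 848, 856
The 2 values of 594 occupy positions 5–6 → average rank (5+6)/2 = 5.5.
Ranks ≤ 5: {1, 2, 3, 4} → 4 values.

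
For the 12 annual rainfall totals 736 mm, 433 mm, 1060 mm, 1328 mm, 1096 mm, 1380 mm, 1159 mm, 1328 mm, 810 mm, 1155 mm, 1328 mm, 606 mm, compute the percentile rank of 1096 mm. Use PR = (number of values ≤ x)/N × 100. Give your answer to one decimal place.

N = 12.
Strictly below 1096: 5. Equal to 1096: 1.
PR = 6/12 × 100 = 50.0

50.0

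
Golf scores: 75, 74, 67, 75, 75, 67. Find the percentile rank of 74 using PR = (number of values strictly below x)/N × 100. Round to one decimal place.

33.3

N = 6.
Strictly below 74: 2. Equal to 74: 1.
PR = 2/6 × 100 = 33.3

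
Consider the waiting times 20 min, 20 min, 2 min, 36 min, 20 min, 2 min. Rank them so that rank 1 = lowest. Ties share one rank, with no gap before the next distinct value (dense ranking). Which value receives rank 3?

36

Sorted (ascending): 2, 2, 20, 20, 20, 36
The 2 values of 2 share dense rank 1.
The 3 values of 20 share dense rank 2.
Remaining distinct values take the next consecutive integers.
Rank 3 → value 36.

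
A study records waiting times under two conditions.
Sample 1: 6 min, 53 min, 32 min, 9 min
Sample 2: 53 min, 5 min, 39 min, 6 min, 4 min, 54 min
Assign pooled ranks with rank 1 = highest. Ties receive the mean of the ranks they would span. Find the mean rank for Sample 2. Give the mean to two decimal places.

Sorted (descending): 54, 53, 53, 39, 32, 9, 6, 6, 5, 4
The 2 values of 53 occupy positions 2–3 → average rank (2+3)/2 = 2.5.
The 2 values of 6 occupy positions 7–8 → average rank (7+8)/2 = 7.5.
Sample 2 values → pooled ranks: 53→2.5, 5→9, 39→4, 6→7.5, 4→10, 54→1
Mean rank = (2.5 + 9 + 4 + 7.5 + 10 + 1) / 6 = 5.67

5.67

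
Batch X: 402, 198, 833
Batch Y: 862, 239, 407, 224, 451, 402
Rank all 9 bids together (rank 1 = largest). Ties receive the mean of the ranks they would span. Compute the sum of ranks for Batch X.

16.5

Sorted (descending): 862, 833, 451, 407, 402, 402, 239, 224, 198
The 2 values of 402 occupy positions 5–6 → average rank (5+6)/2 = 5.5.
Batch X values → pooled ranks: 402→5.5, 198→9, 833→2
Rank sum = 5.5 + 9 + 2 = 16.5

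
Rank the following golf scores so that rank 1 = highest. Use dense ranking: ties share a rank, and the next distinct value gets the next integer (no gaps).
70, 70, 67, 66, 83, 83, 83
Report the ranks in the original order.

Sorted (descending): 83, 83, 83, 70, 70, 67, 66
The 3 values of 83 share dense rank 1.
The 2 values of 70 share dense rank 2.
Remaining distinct values take the next consecutive integers.

2, 2, 3, 4, 1, 1, 1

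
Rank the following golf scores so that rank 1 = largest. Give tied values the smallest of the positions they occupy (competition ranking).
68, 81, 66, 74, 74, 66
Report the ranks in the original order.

4, 1, 5, 2, 2, 5

Sorted (descending): 81, 74, 74, 68, 66, 66
The 2 values of 74 occupy positions 2–3 → each gets rank 2.
The 2 values of 66 occupy positions 5–6 → each gets rank 5.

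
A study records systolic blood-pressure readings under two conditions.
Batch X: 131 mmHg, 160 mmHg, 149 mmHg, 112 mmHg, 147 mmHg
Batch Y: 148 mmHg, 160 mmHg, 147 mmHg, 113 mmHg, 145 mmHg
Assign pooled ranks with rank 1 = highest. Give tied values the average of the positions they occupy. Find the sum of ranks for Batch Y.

27

Sorted (descending): 160, 160, 149, 148, 147, 147, 145, 131, 113, 112
The 2 values of 160 occupy positions 1–2 → average rank (1+2)/2 = 1.5.
The 2 values of 147 occupy positions 5–6 → average rank (5+6)/2 = 5.5.
Batch Y values → pooled ranks: 148→4, 160→1.5, 147→5.5, 113→9, 145→7
Rank sum = 4 + 1.5 + 5.5 + 9 + 7 = 27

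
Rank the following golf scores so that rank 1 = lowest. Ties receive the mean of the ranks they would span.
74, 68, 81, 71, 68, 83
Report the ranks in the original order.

Sorted (ascending): 68, 68, 71, 74, 81, 83
The 2 values of 68 occupy positions 1–2 → average rank (1+2)/2 = 1.5.

4, 1.5, 5, 3, 1.5, 6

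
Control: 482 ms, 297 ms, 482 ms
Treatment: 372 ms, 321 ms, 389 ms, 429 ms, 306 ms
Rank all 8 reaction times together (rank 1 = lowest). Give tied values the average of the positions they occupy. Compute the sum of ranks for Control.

Sorted (ascending): 297, 306, 321, 372, 389, 429, 482, 482
The 2 values of 482 occupy positions 7–8 → average rank (7+8)/2 = 7.5.
Control values → pooled ranks: 482→7.5, 297→1, 482→7.5
Rank sum = 7.5 + 1 + 7.5 = 16

16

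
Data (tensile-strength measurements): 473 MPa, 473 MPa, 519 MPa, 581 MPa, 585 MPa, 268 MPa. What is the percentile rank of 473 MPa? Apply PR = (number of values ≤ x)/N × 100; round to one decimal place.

N = 6.
Strictly below 473: 1. Equal to 473: 2.
PR = 3/6 × 100 = 50.0

50.0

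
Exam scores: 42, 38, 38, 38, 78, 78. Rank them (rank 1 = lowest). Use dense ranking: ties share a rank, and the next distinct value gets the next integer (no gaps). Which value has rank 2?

Sorted (ascending): 38, 38, 38, 42, 78, 78
The 3 values of 38 share dense rank 1.
The 2 values of 78 share dense rank 3.
Remaining distinct values take the next consecutive integers.
Rank 2 → value 42.

42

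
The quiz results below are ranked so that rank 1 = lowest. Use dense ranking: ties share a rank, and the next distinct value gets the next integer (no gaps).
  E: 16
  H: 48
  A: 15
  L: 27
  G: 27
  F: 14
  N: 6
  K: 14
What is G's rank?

Sorted (ascending): 6, 14, 14, 15, 16, 27, 27, 48
The 2 values of 14 share dense rank 2.
The 2 values of 27 share dense rank 5.
Remaining distinct values take the next consecutive integers.
G has value 27 → rank 5.

5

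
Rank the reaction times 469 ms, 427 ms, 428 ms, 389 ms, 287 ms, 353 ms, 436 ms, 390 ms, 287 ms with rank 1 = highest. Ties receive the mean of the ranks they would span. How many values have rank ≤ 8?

7

Sorted (descending): 469, 436, 428, 427, 390, 389, 353, 287, 287
The 2 values of 287 occupy positions 8–9 → average rank (8+9)/2 = 8.5.
Ranks ≤ 8: {1, 2, 3, 4, 5, 6, 7} → 7 values.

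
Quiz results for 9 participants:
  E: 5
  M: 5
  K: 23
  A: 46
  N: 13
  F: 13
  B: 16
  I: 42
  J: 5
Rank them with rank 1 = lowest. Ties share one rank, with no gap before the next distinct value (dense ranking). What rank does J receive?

Sorted (ascending): 5, 5, 5, 13, 13, 16, 23, 42, 46
The 3 values of 5 share dense rank 1.
The 2 values of 13 share dense rank 2.
Remaining distinct values take the next consecutive integers.
J has value 5 → rank 1.

1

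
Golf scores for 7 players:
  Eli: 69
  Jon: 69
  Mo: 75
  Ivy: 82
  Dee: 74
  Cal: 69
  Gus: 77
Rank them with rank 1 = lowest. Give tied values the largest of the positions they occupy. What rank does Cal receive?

Sorted (ascending): 69, 69, 69, 74, 75, 77, 82
The 3 values of 69 occupy positions 1–3 → each gets rank 3.
Cal has value 69 → rank 3.

3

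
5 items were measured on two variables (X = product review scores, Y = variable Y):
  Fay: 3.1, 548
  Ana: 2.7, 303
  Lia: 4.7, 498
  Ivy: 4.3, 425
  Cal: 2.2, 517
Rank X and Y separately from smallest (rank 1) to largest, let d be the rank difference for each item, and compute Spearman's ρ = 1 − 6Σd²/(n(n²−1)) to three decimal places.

Ranks of variable 1: 3, 2, 5, 4, 1
Ranks of variable 2: 5, 1, 3, 2, 4
d = r₁ − r₂: -2, 1, 2, 2, -3
d²: 4, 1, 4, 4, 9; Σd² = 22
ρ = 1 − 6·22/(5·24) = 1 − 132/120 = -0.100

-0.100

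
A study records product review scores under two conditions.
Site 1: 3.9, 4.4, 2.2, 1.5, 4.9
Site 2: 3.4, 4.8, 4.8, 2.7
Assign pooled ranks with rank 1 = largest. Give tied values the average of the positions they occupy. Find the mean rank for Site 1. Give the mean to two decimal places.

Sorted (descending): 4.9, 4.8, 4.8, 4.4, 3.9, 3.4, 2.7, 2.2, 1.5
The 2 values of 4.8 occupy positions 2–3 → average rank (2+3)/2 = 2.5.
Site 1 values → pooled ranks: 3.9→5, 4.4→4, 2.2→8, 1.5→9, 4.9→1
Mean rank = (5 + 4 + 8 + 9 + 1) / 5 = 5.40

5.40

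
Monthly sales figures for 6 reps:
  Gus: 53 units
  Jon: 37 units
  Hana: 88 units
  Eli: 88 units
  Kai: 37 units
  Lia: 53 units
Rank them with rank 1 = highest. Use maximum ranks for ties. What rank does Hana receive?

Sorted (descending): 88, 88, 53, 53, 37, 37
The 2 values of 88 occupy positions 1–2 → each gets rank 2.
The 2 values of 53 occupy positions 3–4 → each gets rank 4.
The 2 values of 37 occupy positions 5–6 → each gets rank 6.
Hana has value 88 units → rank 2.

2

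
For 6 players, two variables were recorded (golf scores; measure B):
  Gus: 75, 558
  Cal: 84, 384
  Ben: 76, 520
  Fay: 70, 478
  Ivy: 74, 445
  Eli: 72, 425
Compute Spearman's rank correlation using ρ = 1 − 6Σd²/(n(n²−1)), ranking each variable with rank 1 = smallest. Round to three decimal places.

Ranks of variable 1: 4, 6, 5, 1, 3, 2
Ranks of variable 2: 6, 1, 5, 4, 3, 2
d = r₁ − r₂: -2, 5, 0, -3, 0, 0
d²: 4, 25, 0, 9, 0, 0; Σd² = 38
ρ = 1 − 6·38/(6·35) = 1 − 228/210 = -0.086

-0.086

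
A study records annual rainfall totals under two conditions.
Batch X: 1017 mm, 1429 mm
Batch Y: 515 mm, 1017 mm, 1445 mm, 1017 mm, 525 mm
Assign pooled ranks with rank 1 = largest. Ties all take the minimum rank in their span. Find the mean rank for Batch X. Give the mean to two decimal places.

2.50

Sorted (descending): 1445, 1429, 1017, 1017, 1017, 525, 515
The 3 values of 1017 occupy positions 3–5 → each gets rank 3.
Batch X values → pooled ranks: 1017→3, 1429→2
Mean rank = (3 + 2) / 2 = 2.50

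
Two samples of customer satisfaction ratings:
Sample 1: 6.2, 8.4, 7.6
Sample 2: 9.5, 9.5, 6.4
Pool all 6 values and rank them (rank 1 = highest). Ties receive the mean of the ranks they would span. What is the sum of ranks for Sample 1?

13

Sorted (descending): 9.5, 9.5, 8.4, 7.6, 6.4, 6.2
The 2 values of 9.5 occupy positions 1–2 → average rank (1+2)/2 = 1.5.
Sample 1 values → pooled ranks: 6.2→6, 8.4→3, 7.6→4
Rank sum = 6 + 3 + 4 = 13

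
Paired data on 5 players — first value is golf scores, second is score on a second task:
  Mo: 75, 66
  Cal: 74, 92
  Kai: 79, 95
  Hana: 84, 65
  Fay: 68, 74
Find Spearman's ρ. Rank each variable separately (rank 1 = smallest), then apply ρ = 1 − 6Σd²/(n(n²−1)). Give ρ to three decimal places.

-0.300

Ranks of variable 1: 3, 2, 4, 5, 1
Ranks of variable 2: 2, 4, 5, 1, 3
d = r₁ − r₂: 1, -2, -1, 4, -2
d²: 1, 4, 1, 16, 4; Σd² = 26
ρ = 1 − 6·26/(5·24) = 1 − 156/120 = -0.300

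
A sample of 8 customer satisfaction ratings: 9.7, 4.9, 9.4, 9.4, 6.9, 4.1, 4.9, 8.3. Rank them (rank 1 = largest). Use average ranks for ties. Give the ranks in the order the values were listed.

1, 6.5, 2.5, 2.5, 5, 8, 6.5, 4

Sorted (descending): 9.7, 9.4, 9.4, 8.3, 6.9, 4.9, 4.9, 4.1
The 2 values of 9.4 occupy positions 2–3 → average rank (2+3)/2 = 2.5.
The 2 values of 4.9 occupy positions 6–7 → average rank (6+7)/2 = 6.5.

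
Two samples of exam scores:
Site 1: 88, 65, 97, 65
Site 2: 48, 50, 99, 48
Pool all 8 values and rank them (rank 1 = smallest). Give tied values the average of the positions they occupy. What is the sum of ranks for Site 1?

Sorted (ascending): 48, 48, 50, 65, 65, 88, 97, 99
The 2 values of 48 occupy positions 1–2 → average rank (1+2)/2 = 1.5.
The 2 values of 65 occupy positions 4–5 → average rank (4+5)/2 = 4.5.
Site 1 values → pooled ranks: 88→6, 65→4.5, 97→7, 65→4.5
Rank sum = 6 + 4.5 + 7 + 4.5 = 22

22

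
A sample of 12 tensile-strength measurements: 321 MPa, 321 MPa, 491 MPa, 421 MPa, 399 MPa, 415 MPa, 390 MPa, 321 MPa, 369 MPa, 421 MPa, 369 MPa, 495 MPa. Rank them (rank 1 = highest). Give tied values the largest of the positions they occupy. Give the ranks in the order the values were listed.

Sorted (descending): 495, 491, 421, 421, 415, 399, 390, 369, 369, 321, 321, 321
The 2 values of 421 occupy positions 3–4 → each gets rank 4.
The 2 values of 369 occupy positions 8–9 → each gets rank 9.
The 3 values of 321 occupy positions 10–12 → each gets rank 12.

12, 12, 2, 4, 6, 5, 7, 12, 9, 4, 9, 1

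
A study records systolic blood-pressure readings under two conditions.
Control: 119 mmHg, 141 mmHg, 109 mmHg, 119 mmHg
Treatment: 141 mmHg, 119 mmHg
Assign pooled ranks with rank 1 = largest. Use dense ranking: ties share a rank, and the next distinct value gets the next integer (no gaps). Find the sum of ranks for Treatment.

Sorted (descending): 141, 141, 119, 119, 119, 109
The 2 values of 141 share dense rank 1.
The 3 values of 119 share dense rank 2.
Remaining distinct values take the next consecutive integers.
Treatment values → pooled ranks: 141→1, 119→2
Rank sum = 1 + 2 = 3

3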